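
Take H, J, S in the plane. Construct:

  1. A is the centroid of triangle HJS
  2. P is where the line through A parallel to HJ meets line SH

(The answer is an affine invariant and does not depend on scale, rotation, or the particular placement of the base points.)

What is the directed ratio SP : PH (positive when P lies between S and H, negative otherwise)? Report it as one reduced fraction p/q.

Set H = (0, 0), J = (1, 0), S = (0, 1); any affine frame gives the same invariant.
1. A is the centroid of triangle HJS ⇒ A = (1/3, 1/3)
2. P is where the line through A parallel to HJ meets line SH ⇒ P = (0, 1/3)
P = S + t·(H−S) with t = 2/3, so SP:PH = t:(1−t) = 2/3:1/3

SP:PH = 2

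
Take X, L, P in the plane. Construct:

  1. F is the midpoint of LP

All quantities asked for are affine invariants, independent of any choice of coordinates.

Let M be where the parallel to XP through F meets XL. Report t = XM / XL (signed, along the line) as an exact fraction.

t = 1/2

Assign X = (0, 0), L = (1, 0), P = (0, 1) — the answer is frame-independent, so this choice is without loss of generality.
1. F is the midpoint of LP ⇒ F = (1/2, 1/2)
through F parallel to XP: direction (0, 1); meets XL at M = (1/2, 0)
M = X + t·(L−X) with t = 1/2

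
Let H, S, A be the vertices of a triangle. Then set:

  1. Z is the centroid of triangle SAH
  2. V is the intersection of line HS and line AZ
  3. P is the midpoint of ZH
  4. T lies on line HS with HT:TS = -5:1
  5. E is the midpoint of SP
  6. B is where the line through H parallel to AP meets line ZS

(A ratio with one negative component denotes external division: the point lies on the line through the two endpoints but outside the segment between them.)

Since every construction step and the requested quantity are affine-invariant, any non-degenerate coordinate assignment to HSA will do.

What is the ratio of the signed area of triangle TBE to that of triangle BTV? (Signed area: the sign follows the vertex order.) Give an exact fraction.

[TBE]:[BTV] = -37/60

Work in coordinates with H = (0, 0), S = (1, 0), A = (0, 1).
1. Z is the centroid of triangle SAH ⇒ Z = (1/3, 1/3)
2. V is the intersection of line HS and line AZ ⇒ V = (1/2, 0)
3. P is the midpoint of ZH ⇒ P = (1/6, 1/6)
4. T lies on line HS with HT:TS = -5:1 ⇒ T = (5/4, 0)
5. E is the midpoint of SP ⇒ E = (7/12, 1/12)
6. B is where the line through H parallel to AP meets line ZS ⇒ B = (-1/9, 5/9)
2·[TBE] = 37/144, 2·[BTV] = -5/12
[TBE]:[BTV] = 37/144:-5/12 = -37/60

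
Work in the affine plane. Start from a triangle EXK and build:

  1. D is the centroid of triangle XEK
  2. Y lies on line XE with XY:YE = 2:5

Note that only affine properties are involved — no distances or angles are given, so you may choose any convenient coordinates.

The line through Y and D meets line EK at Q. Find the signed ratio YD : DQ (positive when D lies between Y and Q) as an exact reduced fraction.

YD:DQ = 8/7

Choose coordinates E = (0, 0), X = (1, 0), K = (0, 1).
1. D is the centroid of triangle XEK ⇒ D = (1/3, 1/3)
2. Y lies on line XE with XY:YE = 2:5 ⇒ Y = (5/7, 0)
line YD meets EK at Q = (0, 5/8)
D = Y + t·(Q−Y) with t = 8/15, so YD:DQ = 8/15:7/15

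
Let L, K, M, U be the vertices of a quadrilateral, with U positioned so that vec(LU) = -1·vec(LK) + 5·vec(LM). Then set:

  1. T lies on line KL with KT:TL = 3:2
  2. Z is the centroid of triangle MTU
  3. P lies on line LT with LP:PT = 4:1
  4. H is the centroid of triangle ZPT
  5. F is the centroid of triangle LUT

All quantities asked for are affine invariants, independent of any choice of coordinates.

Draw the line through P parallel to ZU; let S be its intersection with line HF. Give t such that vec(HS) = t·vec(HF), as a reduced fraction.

t = 7/24

Set L = (0, 0), K = (1, 0), M = (0, 1), U = (-1, 5); any affine frame gives the same invariant.
1. T lies on line KL with KT:TL = 3:2 ⇒ T = (2/5, 0)
2. Z is the centroid of triangle MTU ⇒ Z = (-1/5, 2)
3. P lies on line LT with LP:PT = 4:1 ⇒ P = (8/25, 0)
4. H is the centroid of triangle ZPT ⇒ H = (13/75, 2/3)
5. F is the centroid of triangle LUT ⇒ F = (-1/5, 5/3)
through P parallel to ZU: direction (-4/5, 3); meets HF at S = (29/450, 23/24)
S = H + t·(F−H) with t = 7/24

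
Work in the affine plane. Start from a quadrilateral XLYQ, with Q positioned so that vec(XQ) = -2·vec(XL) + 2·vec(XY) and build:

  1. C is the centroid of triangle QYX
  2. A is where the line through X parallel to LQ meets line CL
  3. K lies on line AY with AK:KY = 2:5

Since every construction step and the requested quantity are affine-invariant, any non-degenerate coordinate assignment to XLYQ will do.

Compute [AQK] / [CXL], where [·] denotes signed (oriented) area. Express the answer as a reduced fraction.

Work in coordinates with X = (0, 0), L = (1, 0), Y = (0, 1), Q = (-2, 2).
1. C is the centroid of triangle QYX ⇒ C = (-2/3, 1)
2. A is where the line through X parallel to LQ meets line CL ⇒ A = (-9, 6)
3. K lies on line AY with AK:KY = 2:5 ⇒ K = (-45/7, 32/7)
2·[AQK] = 2/7, 2·[CXL] = 1
[AQK]:[CXL] = 2/7:1 = 2/7

[AQK]:[CXL] = 2/7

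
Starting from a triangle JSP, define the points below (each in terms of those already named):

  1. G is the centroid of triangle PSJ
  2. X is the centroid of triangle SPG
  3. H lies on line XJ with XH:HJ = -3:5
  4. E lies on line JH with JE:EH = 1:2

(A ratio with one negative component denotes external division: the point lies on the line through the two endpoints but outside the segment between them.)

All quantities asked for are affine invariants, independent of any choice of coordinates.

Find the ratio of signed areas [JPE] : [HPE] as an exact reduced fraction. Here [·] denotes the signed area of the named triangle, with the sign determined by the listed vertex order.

[JPE]:[HPE] = -1/2

Work in coordinates with J = (0, 0), S = (1, 0), P = (0, 1).
1. G is the centroid of triangle PSJ ⇒ G = (1/3, 1/3)
2. X is the centroid of triangle SPG ⇒ X = (4/9, 4/9)
3. H lies on line XJ with XH:HJ = -3:5 ⇒ H = (10/9, 10/9)
4. E lies on line JH with JE:EH = 1:2 ⇒ E = (10/27, 10/27)
2·[JPE] = -10/27, 2·[HPE] = 20/27
[JPE]:[HPE] = -10/27:20/27 = -1/2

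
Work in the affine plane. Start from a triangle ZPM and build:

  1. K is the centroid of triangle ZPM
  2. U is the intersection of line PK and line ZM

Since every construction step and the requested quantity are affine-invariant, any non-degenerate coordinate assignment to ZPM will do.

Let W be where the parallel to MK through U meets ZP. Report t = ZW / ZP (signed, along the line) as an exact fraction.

t = 1/4

Assign Z = (0, 0), P = (1, 0), M = (0, 1) — the answer is frame-independent, so this choice is without loss of generality.
1. K is the centroid of triangle ZPM ⇒ K = (1/3, 1/3)
2. U is the intersection of line PK and line ZM ⇒ U = (0, 1/2)
through U parallel to MK: direction (1/3, -2/3); meets ZP at W = (1/4, 0)
W = Z + t·(P−Z) with t = 1/4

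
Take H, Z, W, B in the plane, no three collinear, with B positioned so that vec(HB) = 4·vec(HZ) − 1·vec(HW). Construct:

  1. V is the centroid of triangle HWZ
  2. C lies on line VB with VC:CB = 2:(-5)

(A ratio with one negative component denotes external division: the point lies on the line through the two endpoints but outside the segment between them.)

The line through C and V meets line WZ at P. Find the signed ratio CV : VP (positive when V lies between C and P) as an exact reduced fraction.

Set H = (0, 0), Z = (1, 0), W = (0, 1), B = (4, -1); any affine frame gives the same invariant.
1. V is the centroid of triangle HWZ ⇒ V = (1/3, 1/3)
2. C lies on line VB with VC:CB = 2:(-5) ⇒ C = (-19/9, 11/9)
line CV meets WZ at P = (6/7, 1/7)
V = C + t·(P−C) with t = 14/17, so CV:VP = 14/17:3/17

CV:VP = 14/3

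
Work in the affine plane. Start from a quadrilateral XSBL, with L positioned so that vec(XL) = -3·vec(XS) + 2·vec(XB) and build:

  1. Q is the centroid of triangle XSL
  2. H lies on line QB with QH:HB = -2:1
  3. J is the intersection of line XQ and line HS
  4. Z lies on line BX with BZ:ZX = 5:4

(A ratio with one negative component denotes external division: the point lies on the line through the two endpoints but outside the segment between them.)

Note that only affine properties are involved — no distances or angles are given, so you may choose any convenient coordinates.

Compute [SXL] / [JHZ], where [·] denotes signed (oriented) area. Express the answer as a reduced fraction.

Work in coordinates with X = (0, 0), S = (1, 0), B = (0, 1), L = (-3, 2).
1. Q is the centroid of triangle XSL ⇒ Q = (-2/3, 2/3)
2. H lies on line QB with QH:HB = -2:1 ⇒ H = (2/3, 4/3)
3. J is the intersection of line XQ and line HS ⇒ J = (4/3, -4/3)
4. Z lies on line BX with BZ:ZX = 5:4 ⇒ Z = (0, 4/9)
2·[SXL] = -2, 2·[JHZ] = 64/27
[SXL]:[JHZ] = -2:64/27 = -27/32

[SXL]:[JHZ] = -27/32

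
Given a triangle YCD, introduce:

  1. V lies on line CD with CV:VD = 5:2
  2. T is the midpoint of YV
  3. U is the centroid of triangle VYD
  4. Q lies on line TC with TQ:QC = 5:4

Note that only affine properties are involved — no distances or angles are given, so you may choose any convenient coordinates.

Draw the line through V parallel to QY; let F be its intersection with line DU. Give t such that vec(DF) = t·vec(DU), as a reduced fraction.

Choose coordinates Y = (0, 0), C = (1, 0), D = (0, 1).
1. V lies on line CD with CV:VD = 5:2 ⇒ V = (2/7, 5/7)
2. T is the midpoint of YV ⇒ T = (1/7, 5/14)
3. U is the centroid of triangle VYD ⇒ U = (2/21, 4/7)
4. Q lies on line TC with TQ:QC = 5:4 ⇒ Q = (13/21, 10/63)
through V parallel to QY: direction (-13/21, -10/63); meets DU at F = (4/53, 35/53)
F = D + t·(U−D) with t = 42/53

t = 42/53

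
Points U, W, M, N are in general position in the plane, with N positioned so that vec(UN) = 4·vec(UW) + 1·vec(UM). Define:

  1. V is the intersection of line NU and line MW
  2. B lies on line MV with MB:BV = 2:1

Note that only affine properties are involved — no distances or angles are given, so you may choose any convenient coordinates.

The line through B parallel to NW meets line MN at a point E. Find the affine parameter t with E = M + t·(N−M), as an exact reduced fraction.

Choose coordinates U = (0, 0), W = (1, 0), M = (0, 1), N = (4, 1).
1. V is the intersection of line NU and line MW ⇒ V = (4/5, 1/5)
2. B lies on line MV with MB:BV = 2:1 ⇒ B = (8/15, 7/15)
through B parallel to NW: direction (-3, -1); meets MN at E = (32/15, 1)
E = M + t·(N−M) with t = 8/15

t = 8/15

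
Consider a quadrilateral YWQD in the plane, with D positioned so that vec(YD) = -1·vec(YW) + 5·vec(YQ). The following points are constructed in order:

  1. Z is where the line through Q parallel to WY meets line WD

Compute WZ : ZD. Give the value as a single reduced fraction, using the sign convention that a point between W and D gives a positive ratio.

WZ:ZD = 1/4

Choose coordinates Y = (0, 0), W = (1, 0), Q = (0, 1), D = (-1, 5).
1. Z is where the line through Q parallel to WY meets line WD ⇒ Z = (3/5, 1)
Z = W + t·(D−W) with t = 1/5, so WZ:ZD = t:(1−t) = 1/5:4/5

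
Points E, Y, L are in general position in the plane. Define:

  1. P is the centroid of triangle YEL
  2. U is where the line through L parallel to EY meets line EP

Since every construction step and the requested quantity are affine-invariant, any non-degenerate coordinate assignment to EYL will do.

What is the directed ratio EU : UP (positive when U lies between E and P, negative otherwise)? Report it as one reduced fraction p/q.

EU:UP = -3/2

Work in coordinates with E = (0, 0), Y = (1, 0), L = (0, 1).
1. P is the centroid of triangle YEL ⇒ P = (1/3, 1/3)
2. U is where the line through L parallel to EY meets line EP ⇒ U = (1, 1)
U = E + t·(P−E) with t = 3, so EU:UP = t:(1−t) = 3:-2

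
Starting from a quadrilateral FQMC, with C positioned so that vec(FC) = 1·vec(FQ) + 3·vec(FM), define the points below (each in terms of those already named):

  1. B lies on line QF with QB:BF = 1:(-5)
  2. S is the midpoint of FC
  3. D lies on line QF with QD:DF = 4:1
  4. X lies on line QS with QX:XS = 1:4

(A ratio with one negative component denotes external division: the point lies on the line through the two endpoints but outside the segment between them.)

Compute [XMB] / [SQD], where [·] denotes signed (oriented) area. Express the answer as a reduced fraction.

Choose coordinates F = (0, 0), Q = (1, 0), M = (0, 1), C = (1, 3).
1. B lies on line QF with QB:BF = 1:(-5) ⇒ B = (5/4, 0)
2. S is the midpoint of FC ⇒ S = (1/2, 3/2)
3. D lies on line QF with QD:DF = 4:1 ⇒ D = (1/5, 0)
4. X lies on line QS with QX:XS = 1:4 ⇒ X = (9/10, 3/10)
2·[XMB] = 1/40, 2·[SQD] = -6/5
[XMB]:[SQD] = 1/40:-6/5 = -1/48

[XMB]:[SQD] = -1/48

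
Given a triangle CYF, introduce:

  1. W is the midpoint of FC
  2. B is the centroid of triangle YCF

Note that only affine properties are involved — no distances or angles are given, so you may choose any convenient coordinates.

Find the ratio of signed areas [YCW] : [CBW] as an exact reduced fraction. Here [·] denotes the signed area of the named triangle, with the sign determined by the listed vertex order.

[YCW]:[CBW] = -3

Assign C = (0, 0), Y = (1, 0), F = (0, 1) — the answer is frame-independent, so this choice is without loss of generality.
1. W is the midpoint of FC ⇒ W = (0, 1/2)
2. B is the centroid of triangle YCF ⇒ B = (1/3, 1/3)
2·[YCW] = -1/2, 2·[CBW] = 1/6
[YCW]:[CBW] = -1/2:1/6 = -3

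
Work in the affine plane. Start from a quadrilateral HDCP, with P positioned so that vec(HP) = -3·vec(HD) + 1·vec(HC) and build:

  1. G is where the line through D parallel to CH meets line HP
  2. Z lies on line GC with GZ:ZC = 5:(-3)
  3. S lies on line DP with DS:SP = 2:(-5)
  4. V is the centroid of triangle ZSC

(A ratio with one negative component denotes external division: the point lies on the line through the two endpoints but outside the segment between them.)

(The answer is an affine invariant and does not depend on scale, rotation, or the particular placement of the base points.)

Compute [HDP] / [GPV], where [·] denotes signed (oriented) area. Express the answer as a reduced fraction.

Set H = (0, 0), D = (1, 0), C = (0, 1), P = (-3, 1); any affine frame gives the same invariant.
1. G is where the line through D parallel to CH meets line HP ⇒ G = (1, -1/3)
2. Z lies on line GC with GZ:ZC = 5:(-3) ⇒ Z = (-3/2, 3)
3. S lies on line DP with DS:SP = 2:(-5) ⇒ S = (11/3, -2/3)
4. V is the centroid of triangle ZSC ⇒ V = (13/18, 10/9)
2·[HDP] = 1, 2·[GPV] = -146/27
[HDP]:[GPV] = 1:-146/27 = -27/146

[HDP]:[GPV] = -27/146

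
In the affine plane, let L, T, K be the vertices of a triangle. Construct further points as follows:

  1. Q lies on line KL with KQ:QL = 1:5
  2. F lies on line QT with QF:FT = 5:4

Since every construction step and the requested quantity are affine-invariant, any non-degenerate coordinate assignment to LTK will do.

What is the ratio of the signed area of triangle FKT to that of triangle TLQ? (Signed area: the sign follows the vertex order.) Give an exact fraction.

Set L = (0, 0), T = (1, 0), K = (0, 1); any affine frame gives the same invariant.
1. Q lies on line KL with KQ:QL = 1:5 ⇒ Q = (0, 5/6)
2. F lies on line QT with QF:FT = 5:4 ⇒ F = (5/9, 10/27)
2·[FKT] = -2/27, 2·[TLQ] = -5/6
[FKT]:[TLQ] = -2/27:-5/6 = 4/45

[FKT]:[TLQ] = 4/45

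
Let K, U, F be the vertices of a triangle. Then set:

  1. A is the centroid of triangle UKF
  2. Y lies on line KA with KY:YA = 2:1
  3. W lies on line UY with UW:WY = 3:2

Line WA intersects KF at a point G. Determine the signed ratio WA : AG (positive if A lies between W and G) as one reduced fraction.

Choose coordinates K = (0, 0), U = (1, 0), F = (0, 1).
1. A is the centroid of triangle UKF ⇒ A = (1/3, 1/3)
2. Y lies on line KA with KY:YA = 2:1 ⇒ Y = (2/9, 2/9)
3. W lies on line UY with UW:WY = 3:2 ⇒ W = (8/15, 2/15)
line WA meets KF at G = (0, 2/3)
A = W + t·(G−W) with t = 3/8, so WA:AG = 3/8:5/8

WA:AG = 3/5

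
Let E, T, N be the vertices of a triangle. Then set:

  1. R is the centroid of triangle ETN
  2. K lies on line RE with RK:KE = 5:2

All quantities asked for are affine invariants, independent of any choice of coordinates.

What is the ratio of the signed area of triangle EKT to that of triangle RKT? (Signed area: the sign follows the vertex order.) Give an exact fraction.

Set E = (0, 0), T = (1, 0), N = (0, 1); any affine frame gives the same invariant.
1. R is the centroid of triangle ETN ⇒ R = (1/3, 1/3)
2. K lies on line RE with RK:KE = 5:2 ⇒ K = (2/21, 2/21)
2·[EKT] = -2/21, 2·[RKT] = 5/21
[EKT]:[RKT] = -2/21:5/21 = -2/5

[EKT]:[RKT] = -2/5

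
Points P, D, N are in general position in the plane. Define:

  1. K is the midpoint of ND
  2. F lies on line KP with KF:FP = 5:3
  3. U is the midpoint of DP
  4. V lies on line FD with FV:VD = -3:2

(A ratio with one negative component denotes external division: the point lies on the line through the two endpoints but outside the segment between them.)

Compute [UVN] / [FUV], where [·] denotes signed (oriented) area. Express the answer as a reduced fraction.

[UVN]:[FUV] = 62/9

Choose coordinates P = (0, 0), D = (1, 0), N = (0, 1).
1. K is the midpoint of ND ⇒ K = (1/2, 1/2)
2. F lies on line KP with KF:FP = 5:3 ⇒ F = (3/16, 3/16)
3. U is the midpoint of DP ⇒ U = (1/2, 0)
4. V lies on line FD with FV:VD = -3:2 ⇒ V = (21/8, -3/8)
2·[UVN] = 31/16, 2·[FUV] = 9/32
[UVN]:[FUV] = 31/16:9/32 = 62/9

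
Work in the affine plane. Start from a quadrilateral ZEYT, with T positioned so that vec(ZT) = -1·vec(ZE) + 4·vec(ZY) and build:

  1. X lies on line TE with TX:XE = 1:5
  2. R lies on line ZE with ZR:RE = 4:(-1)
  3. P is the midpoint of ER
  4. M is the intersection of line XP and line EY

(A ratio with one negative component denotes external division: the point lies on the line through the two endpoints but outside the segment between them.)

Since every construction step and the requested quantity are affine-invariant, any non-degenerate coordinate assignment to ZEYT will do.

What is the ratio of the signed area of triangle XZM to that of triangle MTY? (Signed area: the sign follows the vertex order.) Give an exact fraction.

Set Z = (0, 0), E = (1, 0), Y = (0, 1), T = (-1, 4); any affine frame gives the same invariant.
1. X lies on line TE with TX:XE = 1:5 ⇒ X = (-2/3, 10/3)
2. R lies on line ZE with ZR:RE = 4:(-1) ⇒ R = (4/3, 0)
3. P is the midpoint of ER ⇒ P = (7/6, 0)
4. M is the intersection of line XP and line EY ⇒ M = (37/27, -10/27)
2·[XZM] = 350/81, 2·[MTY] = 74/27
[XZM]:[MTY] = 350/81:74/27 = 175/111

[XZM]:[MTY] = 175/111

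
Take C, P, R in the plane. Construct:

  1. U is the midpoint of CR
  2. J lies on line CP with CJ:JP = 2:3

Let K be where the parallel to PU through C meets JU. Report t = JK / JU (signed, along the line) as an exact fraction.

t = -2/3

Assign C = (0, 0), P = (1, 0), R = (0, 1) — the answer is frame-independent, so this choice is without loss of generality.
1. U is the midpoint of CR ⇒ U = (0, 1/2)
2. J lies on line CP with CJ:JP = 2:3 ⇒ J = (2/5, 0)
through C parallel to PU: direction (-1, 1/2); meets JU at K = (2/3, -1/3)
K = J + t·(U−J) with t = -2/3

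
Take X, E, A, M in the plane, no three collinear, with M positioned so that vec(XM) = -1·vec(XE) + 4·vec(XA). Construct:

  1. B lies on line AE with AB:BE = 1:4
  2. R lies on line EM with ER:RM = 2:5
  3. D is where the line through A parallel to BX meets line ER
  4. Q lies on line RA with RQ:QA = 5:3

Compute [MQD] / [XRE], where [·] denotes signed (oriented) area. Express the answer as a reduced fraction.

[MQD]:[XRE] = -245/384

Set X = (0, 0), E = (1, 0), A = (0, 1), M = (-1, 4); any affine frame gives the same invariant.
1. B lies on line AE with AB:BE = 1:4 ⇒ B = (1/5, 4/5)
2. R lies on line EM with ER:RM = 2:5 ⇒ R = (3/7, 8/7)
3. D is where the line through A parallel to BX meets line ER ⇒ D = (1/6, 5/3)
4. Q lies on line RA with RQ:QA = 5:3 ⇒ Q = (9/56, 59/56)
2·[MQD] = 35/48, 2·[XRE] = -8/7
[MQD]:[XRE] = 35/48:-8/7 = -245/384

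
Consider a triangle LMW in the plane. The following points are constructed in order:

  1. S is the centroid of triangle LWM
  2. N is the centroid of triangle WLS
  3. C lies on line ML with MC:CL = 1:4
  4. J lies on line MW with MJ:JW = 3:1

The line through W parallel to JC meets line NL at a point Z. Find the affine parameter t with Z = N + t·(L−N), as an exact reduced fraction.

t = -40/59

Choose coordinates L = (0, 0), M = (1, 0), W = (0, 1).
1. S is the centroid of triangle LWM ⇒ S = (1/3, 1/3)
2. N is the centroid of triangle WLS ⇒ N = (1/9, 4/9)
3. C lies on line ML with MC:CL = 1:4 ⇒ C = (4/5, 0)
4. J lies on line MW with MJ:JW = 3:1 ⇒ J = (1/4, 3/4)
through W parallel to JC: direction (11/20, -3/4); meets NL at Z = (11/59, 44/59)
Z = N + t·(L−N) with t = -40/59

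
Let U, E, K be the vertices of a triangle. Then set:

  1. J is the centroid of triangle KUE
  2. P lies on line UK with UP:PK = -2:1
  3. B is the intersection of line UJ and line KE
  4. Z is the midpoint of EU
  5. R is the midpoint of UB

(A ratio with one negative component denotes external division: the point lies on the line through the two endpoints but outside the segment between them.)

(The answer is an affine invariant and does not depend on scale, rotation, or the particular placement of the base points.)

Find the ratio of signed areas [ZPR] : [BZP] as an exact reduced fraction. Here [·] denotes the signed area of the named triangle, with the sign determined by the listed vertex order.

Assign U = (0, 0), E = (1, 0), K = (0, 1) — the answer is frame-independent, so this choice is without loss of generality.
1. J is the centroid of triangle KUE ⇒ J = (1/3, 1/3)
2. P lies on line UK with UP:PK = -2:1 ⇒ P = (0, 2)
3. B is the intersection of line UJ and line KE ⇒ B = (1/2, 1/2)
4. Z is the midpoint of EU ⇒ Z = (1/2, 0)
5. R is the midpoint of UB ⇒ R = (1/4, 1/4)
2·[ZPR] = 3/8, 2·[BZP] = -1/4
[ZPR]:[BZP] = 3/8:-1/4 = -3/2

[ZPR]:[BZP] = -3/2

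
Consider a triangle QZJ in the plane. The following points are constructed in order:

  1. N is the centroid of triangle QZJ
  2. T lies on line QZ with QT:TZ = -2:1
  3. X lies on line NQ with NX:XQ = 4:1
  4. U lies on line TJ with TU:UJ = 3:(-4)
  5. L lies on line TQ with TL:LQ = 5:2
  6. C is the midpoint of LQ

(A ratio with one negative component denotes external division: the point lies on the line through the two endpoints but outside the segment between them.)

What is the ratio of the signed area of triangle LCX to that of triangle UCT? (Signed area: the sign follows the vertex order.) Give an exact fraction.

Assign Q = (0, 0), Z = (1, 0), J = (0, 1) — the answer is frame-independent, so this choice is without loss of generality.
1. N is the centroid of triangle QZJ ⇒ N = (1/3, 1/3)
2. T lies on line QZ with QT:TZ = -2:1 ⇒ T = (2, 0)
3. X lies on line NQ with NX:XQ = 4:1 ⇒ X = (1/15, 1/15)
4. U lies on line TJ with TU:UJ = 3:(-4) ⇒ U = (8, -3)
5. L lies on line TQ with TL:LQ = 5:2 ⇒ L = (4/7, 0)
6. C is the midpoint of LQ ⇒ C = (2/7, 0)
2·[LCX] = -2/105, 2·[UCT] = -36/7
[LCX]:[UCT] = -2/105:-36/7 = 1/270

[LCX]:[UCT] = 1/270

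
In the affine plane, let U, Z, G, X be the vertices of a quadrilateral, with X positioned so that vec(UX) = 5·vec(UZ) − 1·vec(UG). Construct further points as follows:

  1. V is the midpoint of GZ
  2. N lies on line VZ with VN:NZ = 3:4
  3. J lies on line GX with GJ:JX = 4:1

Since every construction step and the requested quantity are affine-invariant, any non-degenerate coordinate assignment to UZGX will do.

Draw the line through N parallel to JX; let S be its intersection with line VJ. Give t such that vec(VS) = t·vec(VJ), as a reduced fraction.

Choose coordinates U = (0, 0), Z = (1, 0), G = (0, 1), X = (5, -1).
1. V is the midpoint of GZ ⇒ V = (1/2, 1/2)
2. N lies on line VZ with VN:NZ = 3:4 ⇒ N = (5/7, 2/7)
3. J lies on line GX with GJ:JX = 4:1 ⇒ J = (4, -3/5)
through N parallel to JX: direction (1, -2/5); meets VJ at S = (-1, 34/35)
S = V + t·(J−V) with t = -3/7

t = -3/7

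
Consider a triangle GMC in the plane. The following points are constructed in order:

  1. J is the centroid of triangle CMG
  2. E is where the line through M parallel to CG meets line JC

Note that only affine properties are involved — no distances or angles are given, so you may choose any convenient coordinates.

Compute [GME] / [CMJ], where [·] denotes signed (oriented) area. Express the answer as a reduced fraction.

Choose coordinates G = (0, 0), M = (1, 0), C = (0, 1).
1. J is the centroid of triangle CMG ⇒ J = (1/3, 1/3)
2. E is where the line through M parallel to CG meets line JC ⇒ E = (1, -1)
2·[GME] = -1, 2·[CMJ] = -1/3
[GME]:[CMJ] = -1:-1/3 = 3

[GME]:[CMJ] = 3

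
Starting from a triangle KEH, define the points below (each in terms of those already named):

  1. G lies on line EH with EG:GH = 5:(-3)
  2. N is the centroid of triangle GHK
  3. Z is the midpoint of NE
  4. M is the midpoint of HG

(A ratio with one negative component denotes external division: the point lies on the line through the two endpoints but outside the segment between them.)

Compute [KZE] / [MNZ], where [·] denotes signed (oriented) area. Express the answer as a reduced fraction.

[KZE]:[MNZ] = -2

Set K = (0, 0), E = (1, 0), H = (0, 1); any affine frame gives the same invariant.
1. G lies on line EH with EG:GH = 5:(-3) ⇒ G = (-3/2, 5/2)
2. N is the centroid of triangle GHK ⇒ N = (-1/2, 7/6)
3. Z is the midpoint of NE ⇒ Z = (1/4, 7/12)
4. M is the midpoint of HG ⇒ M = (-3/4, 7/4)
2·[KZE] = -7/12, 2·[MNZ] = 7/24
[KZE]:[MNZ] = -7/12:7/24 = -2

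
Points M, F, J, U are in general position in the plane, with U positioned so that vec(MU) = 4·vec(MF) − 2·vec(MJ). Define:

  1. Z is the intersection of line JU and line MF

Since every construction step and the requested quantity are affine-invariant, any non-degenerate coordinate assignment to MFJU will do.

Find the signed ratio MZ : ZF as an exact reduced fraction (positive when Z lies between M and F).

MZ:ZF = -4

Set M = (0, 0), F = (1, 0), J = (0, 1), U = (4, -2); any affine frame gives the same invariant.
1. Z is the intersection of line JU and line MF ⇒ Z = (4/3, 0)
Z = M + t·(F−M) with t = 4/3, so MZ:ZF = t:(1−t) = 4/3:-1/3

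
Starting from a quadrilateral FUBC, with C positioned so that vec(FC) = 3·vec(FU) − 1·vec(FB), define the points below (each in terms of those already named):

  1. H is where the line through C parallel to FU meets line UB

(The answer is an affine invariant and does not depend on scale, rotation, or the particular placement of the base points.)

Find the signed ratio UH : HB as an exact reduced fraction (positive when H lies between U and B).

Assign F = (0, 0), U = (1, 0), B = (0, 1), C = (3, -1) — the answer is frame-independent, so this choice is without loss of generality.
1. H is where the line through C parallel to FU meets line UB ⇒ H = (2, -1)
H = U + t·(B−U) with t = -1, so UH:HB = t:(1−t) = -1:2

UH:HB = -1/2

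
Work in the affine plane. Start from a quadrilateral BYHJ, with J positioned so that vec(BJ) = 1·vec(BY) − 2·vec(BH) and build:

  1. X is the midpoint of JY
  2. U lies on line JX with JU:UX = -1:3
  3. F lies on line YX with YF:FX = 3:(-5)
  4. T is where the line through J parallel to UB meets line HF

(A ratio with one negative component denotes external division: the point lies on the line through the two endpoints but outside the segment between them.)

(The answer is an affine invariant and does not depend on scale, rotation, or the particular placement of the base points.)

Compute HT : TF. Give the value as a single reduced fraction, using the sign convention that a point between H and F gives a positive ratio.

HT:TF = -1/7

Set B = (0, 0), Y = (1, 0), H = (0, 1), J = (1, -2); any affine frame gives the same invariant.
1. X is the midpoint of JY ⇒ X = (1, -1)
2. U lies on line JX with JU:UX = -1:3 ⇒ U = (1, -5/2)
3. F lies on line YX with YF:FX = 3:(-5) ⇒ F = (1, 3/2)
4. T is where the line through J parallel to UB meets line HF ⇒ T = (-1/6, 11/12)
T = H + t·(F−H) with t = -1/6, so HT:TF = t:(1−t) = -1/6:7/6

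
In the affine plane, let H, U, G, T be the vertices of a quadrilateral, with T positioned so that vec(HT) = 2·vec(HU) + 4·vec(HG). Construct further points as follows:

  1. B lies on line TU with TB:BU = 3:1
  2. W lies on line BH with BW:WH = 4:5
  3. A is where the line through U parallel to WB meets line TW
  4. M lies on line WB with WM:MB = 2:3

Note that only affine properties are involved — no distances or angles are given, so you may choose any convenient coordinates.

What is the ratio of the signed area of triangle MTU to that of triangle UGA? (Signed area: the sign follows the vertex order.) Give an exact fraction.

Choose coordinates H = (0, 0), U = (1, 0), G = (0, 1), T = (2, 4).
1. B lies on line TU with TB:BU = 3:1 ⇒ B = (5/4, 1)
2. W lies on line BH with BW:WH = 4:5 ⇒ W = (25/36, 5/9)
3. A is where the line through U parallel to WB meets line TW ⇒ A = (7/27, -16/27)
4. M lies on line WB with WM:MB = 2:3 ⇒ M = (11/12, 11/15)
2·[MTU] = -16/15, 2·[UGA] = 4/3
[MTU]:[UGA] = -16/15:4/3 = -4/5

[MTU]:[UGA] = -4/5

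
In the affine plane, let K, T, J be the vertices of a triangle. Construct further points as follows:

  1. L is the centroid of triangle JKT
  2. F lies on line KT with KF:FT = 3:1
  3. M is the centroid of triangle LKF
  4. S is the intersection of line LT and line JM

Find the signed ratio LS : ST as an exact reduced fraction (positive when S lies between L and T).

LS:ST = -2/19

Work in coordinates with K = (0, 0), T = (1, 0), J = (0, 1).
1. L is the centroid of triangle JKT ⇒ L = (1/3, 1/3)
2. F lies on line KT with KF:FT = 3:1 ⇒ F = (3/4, 0)
3. M is the centroid of triangle LKF ⇒ M = (13/36, 1/9)
4. S is the intersection of line LT and line JM ⇒ S = (13/51, 19/51)
S = L + t·(T−L) with t = -2/17, so LS:ST = t:(1−t) = -2/17:19/17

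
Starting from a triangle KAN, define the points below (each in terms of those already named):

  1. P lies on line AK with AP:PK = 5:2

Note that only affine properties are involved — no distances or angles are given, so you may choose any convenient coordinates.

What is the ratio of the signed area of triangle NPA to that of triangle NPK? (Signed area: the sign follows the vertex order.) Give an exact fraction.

Work in coordinates with K = (0, 0), A = (1, 0), N = (0, 1).
1. P lies on line AK with AP:PK = 5:2 ⇒ P = (2/7, 0)
2·[NPA] = 5/7, 2·[NPK] = -2/7
[NPA]:[NPK] = 5/7:-2/7 = -5/2

[NPA]:[NPK] = -5/2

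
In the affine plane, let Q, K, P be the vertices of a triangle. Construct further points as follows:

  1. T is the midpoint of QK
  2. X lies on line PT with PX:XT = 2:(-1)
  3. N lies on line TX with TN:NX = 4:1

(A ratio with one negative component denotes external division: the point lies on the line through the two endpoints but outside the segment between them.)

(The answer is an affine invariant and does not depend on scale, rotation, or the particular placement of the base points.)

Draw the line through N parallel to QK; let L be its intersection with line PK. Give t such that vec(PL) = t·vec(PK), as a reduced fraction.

Work in coordinates with Q = (0, 0), K = (1, 0), P = (0, 1).
1. T is the midpoint of QK ⇒ T = (1/2, 0)
2. X lies on line PT with PX:XT = 2:(-1) ⇒ X = (1, -1)
3. N lies on line TX with TN:NX = 4:1 ⇒ N = (9/10, -4/5)
through N parallel to QK: direction (1, 0); meets PK at L = (9/5, -4/5)
L = P + t·(K−P) with t = 9/5

t = 9/5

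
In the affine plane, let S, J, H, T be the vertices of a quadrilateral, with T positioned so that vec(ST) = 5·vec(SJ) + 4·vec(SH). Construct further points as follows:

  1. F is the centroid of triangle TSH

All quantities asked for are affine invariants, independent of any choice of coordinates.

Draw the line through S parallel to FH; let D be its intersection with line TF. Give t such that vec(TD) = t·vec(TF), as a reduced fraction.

Work in coordinates with S = (0, 0), J = (1, 0), H = (0, 1), T = (5, 4).
1. F is the centroid of triangle TSH ⇒ F = (5/3, 5/3)
through S parallel to FH: direction (-5/3, -2/3); meets TF at D = (-5/3, -2/3)
D = T + t·(F−T) with t = 2

t = 2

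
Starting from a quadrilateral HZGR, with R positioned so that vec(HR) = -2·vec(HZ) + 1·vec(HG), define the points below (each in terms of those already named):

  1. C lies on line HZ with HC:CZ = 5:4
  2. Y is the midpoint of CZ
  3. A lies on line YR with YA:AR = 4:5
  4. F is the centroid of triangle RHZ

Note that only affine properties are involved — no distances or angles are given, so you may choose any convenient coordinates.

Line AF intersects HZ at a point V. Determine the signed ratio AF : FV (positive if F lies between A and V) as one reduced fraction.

Assign H = (0, 0), Z = (1, 0), G = (0, 1), R = (-2, 1) — the answer is frame-independent, so this choice is without loss of generality.
1. C lies on line HZ with HC:CZ = 5:4 ⇒ C = (5/9, 0)
2. Y is the midpoint of CZ ⇒ Y = (7/9, 0)
3. A lies on line YR with YA:AR = 4:5 ⇒ A = (-37/81, 4/9)
4. F is the centroid of triangle RHZ ⇒ F = (-1/3, 1/3)
line AF meets HZ at V = (1/27, 0)
F = A + t·(V−A) with t = 1/4, so AF:FV = 1/4:3/4

AF:FV = 1/3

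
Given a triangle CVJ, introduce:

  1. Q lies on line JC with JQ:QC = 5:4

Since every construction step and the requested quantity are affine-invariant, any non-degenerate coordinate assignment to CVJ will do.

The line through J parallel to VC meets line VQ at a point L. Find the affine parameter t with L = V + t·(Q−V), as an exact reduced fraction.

Set C = (0, 0), V = (1, 0), J = (0, 1); any affine frame gives the same invariant.
1. Q lies on line JC with JQ:QC = 5:4 ⇒ Q = (0, 4/9)
through J parallel to VC: direction (-1, 0); meets VQ at L = (-5/4, 1)
L = V + t·(Q−V) with t = 9/4

t = 9/4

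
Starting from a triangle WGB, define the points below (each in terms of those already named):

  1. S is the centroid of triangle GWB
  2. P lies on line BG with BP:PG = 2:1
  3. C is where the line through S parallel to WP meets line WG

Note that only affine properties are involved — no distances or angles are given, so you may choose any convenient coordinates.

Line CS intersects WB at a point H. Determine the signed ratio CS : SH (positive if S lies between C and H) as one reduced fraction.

Set W = (0, 0), G = (1, 0), B = (0, 1); any affine frame gives the same invariant.
1. S is the centroid of triangle GWB ⇒ S = (1/3, 1/3)
2. P lies on line BG with BP:PG = 2:1 ⇒ P = (2/3, 1/3)
3. C is where the line through S parallel to WP meets line WG ⇒ C = (-1/3, 0)
line CS meets WB at H = (0, 1/6)
S = C + t·(H−C) with t = 2, so CS:SH = 2:-1

CS:SH = -2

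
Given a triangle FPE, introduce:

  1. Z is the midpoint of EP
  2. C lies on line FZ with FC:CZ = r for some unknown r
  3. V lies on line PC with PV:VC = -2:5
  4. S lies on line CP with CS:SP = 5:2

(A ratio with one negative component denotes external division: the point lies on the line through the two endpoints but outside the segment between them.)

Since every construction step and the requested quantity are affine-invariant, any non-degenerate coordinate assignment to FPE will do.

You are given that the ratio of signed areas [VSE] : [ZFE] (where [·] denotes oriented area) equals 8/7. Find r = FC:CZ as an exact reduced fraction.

Choose coordinates F = (0, 0), P = (1, 0), E = (0, 1).
1. Z is the midpoint of EP ⇒ Z = (1/2, 1/2)
2. With FC:CZ = r, write λ = r/(r+1) so C = F + λ·(Z−F); C is affine-linear in λ
3. V lies on line PC with PV:VC = -2:5 ⇒ V is an affine combination of earlier points and hence also affine-linear in λ
4. S lies on line CP with CS:SP = 5:2 ⇒ S is an affine combination of earlier points and hence also affine-linear in λ
Every point depending on C is an affine combination of C and λ-independent points, so each such coordinate is linear in λ; the λ² term in each signed area is a multiple of (Z−F)×(Z−F) = 0, so 2·[VSE] and 2·[ZFE] are each linear in λ. Evaluating at λ=0 and λ=1:
  2·[VSE] = 20/21·λ − 20/21,   2·[ZFE] = -1/2
So [VSE]:[ZFE] = (20/21·λ − 20/21) / (-1/2). Setting this equal to 8/7:
  20/21·λ − 20/21 = 8/7·(-1/2)  ⇒  λ = 2/5
Then r = λ/(1−λ) = (2/5)/(3/5) = 2/3. Check: with r = 2/3, C = (1/5, 1/5) and [VSE]:[ZFE] = 8/7 as required.

r = 2/3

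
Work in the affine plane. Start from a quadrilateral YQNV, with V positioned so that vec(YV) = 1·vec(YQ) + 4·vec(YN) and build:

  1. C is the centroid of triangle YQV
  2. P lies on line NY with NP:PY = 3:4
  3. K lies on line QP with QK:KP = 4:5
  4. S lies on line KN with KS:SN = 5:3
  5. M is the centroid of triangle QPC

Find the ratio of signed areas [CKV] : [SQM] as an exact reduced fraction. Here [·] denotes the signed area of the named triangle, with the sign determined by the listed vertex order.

[CKV]:[SQM] = 8/23

Work in coordinates with Y = (0, 0), Q = (1, 0), N = (0, 1), V = (1, 4).
1. C is the centroid of triangle YQV ⇒ C = (2/3, 4/3)
2. P lies on line NY with NP:PY = 3:4 ⇒ P = (0, 4/7)
3. K lies on line QP with QK:KP = 4:5 ⇒ K = (5/9, 16/63)
4. S lies on line KN with KS:SN = 5:3 ⇒ S = (5/24, 121/168)
5. M is the centroid of triangle QPC ⇒ M = (5/9, 40/63)
2·[CKV] = 4/63, 2·[SQM] = 23/126
[CKV]:[SQM] = 4/63:23/126 = 8/23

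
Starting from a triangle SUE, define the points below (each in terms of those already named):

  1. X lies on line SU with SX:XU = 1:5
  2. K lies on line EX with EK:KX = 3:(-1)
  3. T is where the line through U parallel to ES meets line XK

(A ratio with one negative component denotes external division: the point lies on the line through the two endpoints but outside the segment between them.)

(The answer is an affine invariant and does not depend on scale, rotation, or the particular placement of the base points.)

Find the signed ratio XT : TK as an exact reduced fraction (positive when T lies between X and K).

XT:TK = -10/9

Work in coordinates with S = (0, 0), U = (1, 0), E = (0, 1).
1. X lies on line SU with SX:XU = 1:5 ⇒ X = (1/6, 0)
2. K lies on line EX with EK:KX = 3:(-1) ⇒ K = (1/4, -1/2)
3. T is where the line through U parallel to ES meets line XK ⇒ T = (1, -5)
T = X + t·(K−X) with t = 10, so XT:TK = t:(1−t) = 10:-9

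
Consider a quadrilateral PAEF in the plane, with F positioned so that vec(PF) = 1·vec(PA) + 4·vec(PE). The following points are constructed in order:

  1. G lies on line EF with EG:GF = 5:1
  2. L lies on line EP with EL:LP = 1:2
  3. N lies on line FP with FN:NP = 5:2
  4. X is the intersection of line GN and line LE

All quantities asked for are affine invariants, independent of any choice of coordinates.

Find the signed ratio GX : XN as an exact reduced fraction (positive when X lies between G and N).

Assign P = (0, 0), A = (1, 0), E = (0, 1), F = (1, 4) — the answer is frame-independent, so this choice is without loss of generality.
1. G lies on line EF with EG:GF = 5:1 ⇒ G = (5/6, 7/2)
2. L lies on line EP with EL:LP = 1:2 ⇒ L = (0, 2/3)
3. N lies on line FP with FN:NP = 5:2 ⇒ N = (2/7, 8/7)
4. X is the intersection of line GN and line LE ⇒ X = (0, -2/23)
X = G + t·(N−G) with t = 35/23, so GX:XN = t:(1−t) = 35/23:-12/23

GX:XN = -35/12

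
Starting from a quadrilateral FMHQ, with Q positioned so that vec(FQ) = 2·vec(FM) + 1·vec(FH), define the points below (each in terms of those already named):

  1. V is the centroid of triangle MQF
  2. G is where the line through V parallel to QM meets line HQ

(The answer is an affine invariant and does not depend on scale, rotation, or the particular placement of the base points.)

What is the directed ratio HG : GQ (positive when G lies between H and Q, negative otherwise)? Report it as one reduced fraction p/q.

HG:GQ = 5

Assign F = (0, 0), M = (1, 0), H = (0, 1), Q = (2, 1) — the answer is frame-independent, so this choice is without loss of generality.
1. V is the centroid of triangle MQF ⇒ V = (1, 1/3)
2. G is where the line through V parallel to QM meets line HQ ⇒ G = (5/3, 1)
G = H + t·(Q−H) with t = 5/6, so HG:GQ = t:(1−t) = 5/6:1/6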